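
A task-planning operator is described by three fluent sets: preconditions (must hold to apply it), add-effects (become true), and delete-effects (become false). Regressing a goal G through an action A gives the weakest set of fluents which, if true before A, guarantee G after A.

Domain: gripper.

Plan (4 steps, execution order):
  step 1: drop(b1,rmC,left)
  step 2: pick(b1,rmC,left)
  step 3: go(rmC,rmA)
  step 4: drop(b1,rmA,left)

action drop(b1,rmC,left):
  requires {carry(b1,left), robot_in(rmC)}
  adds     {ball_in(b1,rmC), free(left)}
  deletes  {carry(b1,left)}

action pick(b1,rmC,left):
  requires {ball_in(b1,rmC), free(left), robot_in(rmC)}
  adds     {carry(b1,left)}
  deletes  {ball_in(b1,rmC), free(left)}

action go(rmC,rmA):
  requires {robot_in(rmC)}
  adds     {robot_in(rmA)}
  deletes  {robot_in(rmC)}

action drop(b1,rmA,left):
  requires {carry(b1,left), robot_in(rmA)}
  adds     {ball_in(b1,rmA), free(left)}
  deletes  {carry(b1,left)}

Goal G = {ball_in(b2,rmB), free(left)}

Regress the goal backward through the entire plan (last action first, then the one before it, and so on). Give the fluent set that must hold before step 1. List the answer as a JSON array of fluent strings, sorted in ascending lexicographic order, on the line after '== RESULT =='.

Regress step by step:
  through step 4 (drop(b1,rmA,left)): drop {free(left)}, keep {ball_in(b2,rmB)}, require {carry(b1,left), robot_in(rmA)}
    → {ball_in(b2,rmB), carry(b1,left), robot_in(rmA)}
  through step 3 (go(rmC,rmA)): drop {robot_in(rmA)}, keep {ball_in(b2,rmB), carry(b1,left)}, require {robot_in(rmC)}
    → {ball_in(b2,rmB), carry(b1,left), robot_in(rmC)}
  through step 2 (pick(b1,rmC,left)): drop {carry(b1,left)}, keep {ball_in(b2,rmB), robot_in(rmC)}, require {ball_in(b1,rmC), free(left), robot_in(rmC)}
    → {ball_in(b1,rmC), ball_in(b2,rmB), free(left), robot_in(rmC)}
  through step 1 (drop(b1,rmC,left)): drop {ball_in(b1,rmC), free(left)}, keep {ball_in(b2,rmB), robot_in(rmC)}, require {carry(b1,left), robot_in(rmC)}
    → {ball_in(b2,rmB), carry(b1,left), robot_in(rmC)}

== RESULT ==
["ball_in(b2,rmB)", "carry(b1,left)", "robot_in(rmC)"]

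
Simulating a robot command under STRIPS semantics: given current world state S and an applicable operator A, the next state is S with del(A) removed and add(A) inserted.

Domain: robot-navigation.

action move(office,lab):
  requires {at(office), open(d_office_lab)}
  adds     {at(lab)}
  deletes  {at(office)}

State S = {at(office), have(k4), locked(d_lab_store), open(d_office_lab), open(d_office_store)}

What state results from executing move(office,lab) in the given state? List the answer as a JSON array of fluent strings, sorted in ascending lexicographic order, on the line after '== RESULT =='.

Progress:
  pre ⊆ S: {at(office), open(d_office_lab)} ⊆ S  — applicable
  S \ del = {have(k4), locked(d_lab_store), open(d_office_lab), open(d_office_store)}
  ∪ add   = {at(lab), have(k4), locked(d_lab_store), open(d_office_lab), open(d_office_store)}

== RESULT ==
["at(lab)", "have(k4)", "locked(d_lab_store)", "open(d_office_lab)", "open(d_office_store)"]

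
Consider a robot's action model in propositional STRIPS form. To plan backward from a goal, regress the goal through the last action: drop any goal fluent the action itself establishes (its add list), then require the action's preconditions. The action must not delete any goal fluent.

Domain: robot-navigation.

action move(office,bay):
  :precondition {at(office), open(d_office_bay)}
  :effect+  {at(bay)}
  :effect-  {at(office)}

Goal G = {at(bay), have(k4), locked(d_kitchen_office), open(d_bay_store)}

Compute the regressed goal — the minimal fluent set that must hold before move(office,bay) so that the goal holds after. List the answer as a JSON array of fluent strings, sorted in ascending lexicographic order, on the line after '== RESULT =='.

Regress:
  G ∩ del = {}  (empty — regression defined)
  G \ add = {at(bay), have(k4), locked(d_kitchen_office), open(d_bay_store)} \ {at(bay)} = {have(k4), locked(d_kitchen_office), open(d_bay_store)}
  ∪ pre   = {have(k4), locked(d_kitchen_office), open(d_bay_store)} ∪ {at(office), open(d_office_bay)}
          = {at(office), have(k4), locked(d_kitchen_office), open(d_bay_store), open(d_office_bay)}

== RESULT ==
["at(office)", "have(k4)", "locked(d_kitchen_office)", "open(d_bay_store)", "open(d_office_bay)"]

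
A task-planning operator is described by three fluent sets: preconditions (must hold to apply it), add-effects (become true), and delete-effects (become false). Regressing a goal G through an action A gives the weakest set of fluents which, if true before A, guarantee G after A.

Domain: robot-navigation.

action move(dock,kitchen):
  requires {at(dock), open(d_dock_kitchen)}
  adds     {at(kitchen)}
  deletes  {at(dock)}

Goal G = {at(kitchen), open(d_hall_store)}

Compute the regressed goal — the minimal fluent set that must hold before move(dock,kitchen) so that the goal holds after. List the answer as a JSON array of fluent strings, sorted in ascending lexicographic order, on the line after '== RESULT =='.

Regress:
  G ∩ del = {}  (empty — regression defined)
  G \ add = {at(kitchen), open(d_hall_store)} \ {at(kitchen)} = {open(d_hall_store)}
  ∪ pre   = {open(d_hall_store)} ∪ {at(dock), open(d_dock_kitchen)}
          = {at(dock), open(d_dock_kitchen), open(d_hall_store)}

== RESULT ==
["at(dock)", "open(d_dock_kitchen)", "open(d_hall_store)"]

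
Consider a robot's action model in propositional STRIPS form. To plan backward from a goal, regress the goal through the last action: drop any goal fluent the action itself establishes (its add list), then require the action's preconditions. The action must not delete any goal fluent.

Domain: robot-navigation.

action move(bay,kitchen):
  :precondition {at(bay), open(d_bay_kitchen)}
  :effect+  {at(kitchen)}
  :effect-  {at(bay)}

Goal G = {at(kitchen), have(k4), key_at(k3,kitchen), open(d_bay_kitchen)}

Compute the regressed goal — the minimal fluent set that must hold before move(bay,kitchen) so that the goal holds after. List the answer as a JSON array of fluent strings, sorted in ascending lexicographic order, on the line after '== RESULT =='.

Regress:
  G ∩ del = {}  (empty — regression defined)
  G \ add = {at(kitchen), have(k4), key_at(k3,kitchen), open(d_bay_kitchen)} \ {at(kitchen)} = {have(k4), key_at(k3,kitchen), open(d_bay_kitchen)}
  ∪ pre   = {have(k4), key_at(k3,kitchen), open(d_bay_kitchen)} ∪ {at(bay), open(d_bay_kitchen)}
          = {at(bay), have(k4), key_at(k3,kitchen), open(d_bay_kitchen)}

== RESULT ==
["at(bay)", "have(k4)", "key_at(k3,kitchen)", "open(d_bay_kitchen)"]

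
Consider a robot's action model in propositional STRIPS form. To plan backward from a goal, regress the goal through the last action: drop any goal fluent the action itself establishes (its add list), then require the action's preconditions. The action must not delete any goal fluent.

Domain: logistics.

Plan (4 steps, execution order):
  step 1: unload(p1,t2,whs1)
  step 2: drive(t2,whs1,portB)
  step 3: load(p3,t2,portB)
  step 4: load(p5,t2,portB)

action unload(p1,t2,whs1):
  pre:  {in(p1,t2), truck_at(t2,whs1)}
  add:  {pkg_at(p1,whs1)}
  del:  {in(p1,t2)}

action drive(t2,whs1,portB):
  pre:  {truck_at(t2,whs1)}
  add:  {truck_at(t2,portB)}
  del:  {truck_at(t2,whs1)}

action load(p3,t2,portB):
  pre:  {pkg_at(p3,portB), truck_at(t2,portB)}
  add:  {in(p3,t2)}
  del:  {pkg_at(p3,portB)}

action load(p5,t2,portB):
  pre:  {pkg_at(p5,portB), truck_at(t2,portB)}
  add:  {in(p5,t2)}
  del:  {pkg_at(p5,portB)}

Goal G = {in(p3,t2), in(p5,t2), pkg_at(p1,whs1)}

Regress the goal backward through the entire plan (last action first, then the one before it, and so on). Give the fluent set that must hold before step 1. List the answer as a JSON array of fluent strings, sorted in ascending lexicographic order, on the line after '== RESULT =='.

Work backward from the goal:
  through step 4 (load(p5,t2,portB)): drop {in(p5,t2)}, keep {in(p3,t2), pkg_at(p1,whs1)}, require {pkg_at(p5,portB), truck_at(t2,portB)}
    → {in(p3,t2), pkg_at(p1,whs1), pkg_at(p5,portB), truck_at(t2,portB)}
  through step 3 (load(p3,t2,portB)): drop {in(p3,t2)}, keep {pkg_at(p1,whs1), pkg_at(p5,portB), truck_at(t2,portB)}, require {pkg_at(p3,portB), truck_at(t2,portB)}
    → {pkg_at(p1,whs1), pkg_at(p3,portB), pkg_at(p5,portB), truck_at(t2,portB)}
  through step 2 (drive(t2,whs1,portB)): drop {truck_at(t2,portB)}, keep {pkg_at(p1,whs1), pkg_at(p3,portB), pkg_at(p5,portB)}, require {truck_at(t2,whs1)}
    → {pkg_at(p1,whs1), pkg_at(p3,portB), pkg_at(p5,portB), truck_at(t2,whs1)}
  through step 1 (unload(p1,t2,whs1)): drop {pkg_at(p1,whs1)}, keep {pkg_at(p3,portB), pkg_at(p5,portB), truck_at(t2,whs1)}, require {in(p1,t2), truck_at(t2,whs1)}
    → {in(p1,t2), pkg_at(p3,portB), pkg_at(p5,portB), truck_at(t2,whs1)}

== RESULT ==
["in(p1,t2)", "pkg_at(p3,portB)", "pkg_at(p5,portB)", "truck_at(t2,whs1)"]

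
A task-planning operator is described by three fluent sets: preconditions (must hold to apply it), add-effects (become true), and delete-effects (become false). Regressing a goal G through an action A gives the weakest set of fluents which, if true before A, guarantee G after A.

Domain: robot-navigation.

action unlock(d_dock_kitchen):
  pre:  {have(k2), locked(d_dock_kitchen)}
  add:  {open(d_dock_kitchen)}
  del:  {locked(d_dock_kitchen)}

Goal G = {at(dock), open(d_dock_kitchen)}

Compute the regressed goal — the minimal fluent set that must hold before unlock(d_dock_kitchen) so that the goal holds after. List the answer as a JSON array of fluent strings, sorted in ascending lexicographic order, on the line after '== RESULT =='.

Regress:
  G ∩ del = {}  (empty — regression defined)
  G \ add = {at(dock), open(d_dock_kitchen)} \ {open(d_dock_kitchen)} = {at(dock)}
  ∪ pre   = {at(dock)} ∪ {have(k2), locked(d_dock_kitchen)}
          = {at(dock), have(k2), locked(d_dock_kitchen)}

== RESULT ==
["at(dock)", "have(k2)", "locked(d_dock_kitchen)"]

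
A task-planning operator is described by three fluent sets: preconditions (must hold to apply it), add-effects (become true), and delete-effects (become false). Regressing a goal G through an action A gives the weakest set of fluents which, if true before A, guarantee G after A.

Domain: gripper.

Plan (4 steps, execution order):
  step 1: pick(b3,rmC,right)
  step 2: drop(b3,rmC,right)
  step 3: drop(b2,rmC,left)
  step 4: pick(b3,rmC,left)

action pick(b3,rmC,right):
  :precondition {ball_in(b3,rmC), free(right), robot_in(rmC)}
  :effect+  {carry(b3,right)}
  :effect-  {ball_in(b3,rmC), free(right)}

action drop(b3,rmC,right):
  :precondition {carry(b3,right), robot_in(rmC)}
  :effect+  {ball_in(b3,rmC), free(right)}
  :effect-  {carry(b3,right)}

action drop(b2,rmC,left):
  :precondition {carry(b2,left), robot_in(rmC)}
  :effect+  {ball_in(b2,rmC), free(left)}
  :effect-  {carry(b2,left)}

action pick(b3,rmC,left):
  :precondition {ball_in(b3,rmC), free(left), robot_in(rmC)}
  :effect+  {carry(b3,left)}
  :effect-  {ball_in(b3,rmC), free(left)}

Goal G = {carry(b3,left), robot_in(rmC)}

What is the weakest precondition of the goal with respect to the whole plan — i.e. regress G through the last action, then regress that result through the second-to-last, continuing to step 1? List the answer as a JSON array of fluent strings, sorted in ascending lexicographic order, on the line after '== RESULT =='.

Regress step by step:
  through step 4 (pick(b3,rmC,left)): drop {carry(b3,left)}, keep {robot_in(rmC)}, require {ball_in(b3,rmC), free(left), robot_in(rmC)}
    → {ball_in(b3,rmC), free(left), robot_in(rmC)}
  through step 3 (drop(b2,rmC,left)): drop {free(left)}, keep {ball_in(b3,rmC), robot_in(rmC)}, require {carry(b2,left), robot_in(rmC)}
    → {ball_in(b3,rmC), carry(b2,left), robot_in(rmC)}
  through step 2 (drop(b3,rmC,right)): drop {ball_in(b3,rmC)}, keep {carry(b2,left), robot_in(rmC)}, require {carry(b3,right), robot_in(rmC)}
    → {carry(b2,left), carry(b3,right), robot_in(rmC)}
  through step 1 (pick(b3,rmC,right)): drop {carry(b3,right)}, keep {carry(b2,left), robot_in(rmC)}, require {ball_in(b3,rmC), free(right), robot_in(rmC)}
    → {ball_in(b3,rmC), carry(b2,left), free(right), robot_in(rmC)}

== RESULT ==
["ball_in(b3,rmC)", "carry(b2,left)", "free(right)", "robot_in(rmC)"]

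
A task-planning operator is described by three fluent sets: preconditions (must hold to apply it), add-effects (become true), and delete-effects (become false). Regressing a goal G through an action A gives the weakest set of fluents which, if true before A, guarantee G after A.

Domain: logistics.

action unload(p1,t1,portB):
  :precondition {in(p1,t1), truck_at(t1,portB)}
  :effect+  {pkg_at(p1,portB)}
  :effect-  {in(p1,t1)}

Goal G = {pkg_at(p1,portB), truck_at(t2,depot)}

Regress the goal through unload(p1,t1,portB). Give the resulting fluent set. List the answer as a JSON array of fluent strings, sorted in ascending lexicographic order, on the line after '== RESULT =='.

Compute (G \ add) ∪ pre:
  G ∩ del = {}  (empty — regression defined)
  G \ add = {pkg_at(p1,portB), truck_at(t2,depot)} \ {pkg_at(p1,portB)} = {truck_at(t2,depot)}
  ∪ pre   = {truck_at(t2,depot)} ∪ {in(p1,t1), truck_at(t1,portB)}
          = {in(p1,t1), truck_at(t1,portB), truck_at(t2,depot)}

== RESULT ==
["in(p1,t1)", "truck_at(t1,portB)", "truck_at(t2,depot)"]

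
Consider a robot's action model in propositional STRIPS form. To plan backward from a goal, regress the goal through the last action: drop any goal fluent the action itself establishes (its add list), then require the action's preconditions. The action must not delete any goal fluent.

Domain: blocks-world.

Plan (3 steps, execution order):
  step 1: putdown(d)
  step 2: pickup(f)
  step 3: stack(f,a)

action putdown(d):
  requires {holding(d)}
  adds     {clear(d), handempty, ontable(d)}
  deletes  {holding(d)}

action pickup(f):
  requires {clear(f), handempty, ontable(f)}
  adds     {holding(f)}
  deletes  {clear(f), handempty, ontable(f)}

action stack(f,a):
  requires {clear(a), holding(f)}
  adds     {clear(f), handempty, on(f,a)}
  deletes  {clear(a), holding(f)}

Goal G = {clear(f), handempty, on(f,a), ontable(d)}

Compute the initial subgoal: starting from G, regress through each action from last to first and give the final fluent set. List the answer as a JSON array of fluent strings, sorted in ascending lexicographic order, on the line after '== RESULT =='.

Work backward from the goal:
  through step 3 (stack(f,a)): drop {clear(f), handempty, on(f,a)}, keep {ontable(d)}, require {clear(a), holding(f)}
    → {clear(a), holding(f), ontable(d)}
  through step 2 (pickup(f)): drop {holding(f)}, keep {clear(a), ontable(d)}, require {clear(f), handempty, ontable(f)}
    → {clear(a), clear(f), handempty, ontable(d), ontable(f)}
  through step 1 (putdown(d)): drop {handempty, ontable(d)}, keep {clear(a), clear(f), ontable(f)}, require {holding(d)}
    → {clear(a), clear(f), holding(d), ontable(f)}

== RESULT ==
["clear(a)", "clear(f)", "holding(d)", "ontable(f)"]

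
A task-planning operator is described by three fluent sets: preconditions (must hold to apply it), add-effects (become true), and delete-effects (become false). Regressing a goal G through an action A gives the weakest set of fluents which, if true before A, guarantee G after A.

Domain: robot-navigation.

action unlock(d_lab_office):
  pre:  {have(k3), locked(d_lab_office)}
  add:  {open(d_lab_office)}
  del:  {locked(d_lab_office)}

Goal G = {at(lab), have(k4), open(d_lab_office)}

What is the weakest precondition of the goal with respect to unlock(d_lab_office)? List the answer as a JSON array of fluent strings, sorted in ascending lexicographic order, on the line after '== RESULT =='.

Regress:
  G ∩ del = {}  (empty — regression defined)
  G \ add = {at(lab), have(k4), open(d_lab_office)} \ {open(d_lab_office)} = {at(lab), have(k4)}
  ∪ pre   = {at(lab), have(k4)} ∪ {have(k3), locked(d_lab_office)}
          = {at(lab), have(k3), have(k4), locked(d_lab_office)}

== RESULT ==
["at(lab)", "have(k3)", "have(k4)", "locked(d_lab_office)"]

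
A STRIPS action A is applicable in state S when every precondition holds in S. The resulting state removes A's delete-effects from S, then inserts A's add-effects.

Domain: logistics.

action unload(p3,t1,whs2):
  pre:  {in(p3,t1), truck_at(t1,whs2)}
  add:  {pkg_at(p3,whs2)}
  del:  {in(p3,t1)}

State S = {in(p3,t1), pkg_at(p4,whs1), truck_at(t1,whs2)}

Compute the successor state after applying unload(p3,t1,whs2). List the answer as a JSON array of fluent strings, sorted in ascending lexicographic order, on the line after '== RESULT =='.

Compute (S \ del) ∪ add:
  pre ⊆ S: {in(p3,t1), truck_at(t1,whs2)} ⊆ S  — applicable
  S \ del = {pkg_at(p4,whs1), truck_at(t1,whs2)}
  ∪ add   = {pkg_at(p3,whs2), pkg_at(p4,whs1), truck_at(t1,whs2)}

== RESULT ==
["pkg_at(p3,whs2)", "pkg_at(p4,whs1)", "truck_at(t1,whs2)"]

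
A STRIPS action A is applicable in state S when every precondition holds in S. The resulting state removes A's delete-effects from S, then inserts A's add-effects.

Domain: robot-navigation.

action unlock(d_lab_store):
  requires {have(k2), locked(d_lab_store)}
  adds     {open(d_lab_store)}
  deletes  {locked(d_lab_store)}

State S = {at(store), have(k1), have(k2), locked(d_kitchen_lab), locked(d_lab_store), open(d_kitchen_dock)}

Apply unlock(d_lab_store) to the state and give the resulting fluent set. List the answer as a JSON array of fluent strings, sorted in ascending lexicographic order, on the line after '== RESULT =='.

Progress:
  pre ⊆ S: {have(k2), locked(d_lab_store)} ⊆ S  — applicable
  S \ del = {at(store), have(k1), have(k2), locked(d_kitchen_lab), open(d_kitchen_dock)}
  ∪ add   = {at(store), have(k1), have(k2), locked(d_kitchen_lab), open(d_kitchen_dock), open(d_lab_store)}

== RESULT ==
["at(store)", "have(k1)", "have(k2)", "locked(d_kitchen_lab)", "open(d_kitchen_dock)", "open(d_lab_store)"]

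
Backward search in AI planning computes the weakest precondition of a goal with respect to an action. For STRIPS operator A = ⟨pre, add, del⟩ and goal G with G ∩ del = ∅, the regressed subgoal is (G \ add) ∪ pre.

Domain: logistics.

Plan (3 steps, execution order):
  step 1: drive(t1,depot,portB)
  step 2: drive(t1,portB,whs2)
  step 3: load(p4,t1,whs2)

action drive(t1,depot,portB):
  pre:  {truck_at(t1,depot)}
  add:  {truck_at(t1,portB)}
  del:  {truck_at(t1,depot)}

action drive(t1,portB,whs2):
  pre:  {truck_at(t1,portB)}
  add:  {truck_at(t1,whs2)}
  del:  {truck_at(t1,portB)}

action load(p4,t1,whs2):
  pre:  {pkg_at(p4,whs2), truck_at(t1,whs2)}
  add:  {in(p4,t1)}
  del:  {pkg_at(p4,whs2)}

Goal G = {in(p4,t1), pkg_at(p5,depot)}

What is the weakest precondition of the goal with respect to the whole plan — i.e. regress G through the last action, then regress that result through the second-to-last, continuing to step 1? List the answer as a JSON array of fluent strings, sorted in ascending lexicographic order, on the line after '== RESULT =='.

Work backward from the goal:
  through step 3 (load(p4,t1,whs2)): drop {in(p4,t1)}, keep {pkg_at(p5,depot)}, require {pkg_at(p4,whs2), truck_at(t1,whs2)}
    → {pkg_at(p4,whs2), pkg_at(p5,depot), truck_at(t1,whs2)}
  through step 2 (drive(t1,portB,whs2)): drop {truck_at(t1,whs2)}, keep {pkg_at(p4,whs2), pkg_at(p5,depot)}, require {truck_at(t1,portB)}
    → {pkg_at(p4,whs2), pkg_at(p5,depot), truck_at(t1,portB)}
  through step 1 (drive(t1,depot,portB)): drop {truck_at(t1,portB)}, keep {pkg_at(p4,whs2), pkg_at(p5,depot)}, require {truck_at(t1,depot)}
    → {pkg_at(p4,whs2), pkg_at(p5,depot), truck_at(t1,depot)}

== RESULT ==
["pkg_at(p4,whs2)", "pkg_at(p5,depot)", "truck_at(t1,depot)"]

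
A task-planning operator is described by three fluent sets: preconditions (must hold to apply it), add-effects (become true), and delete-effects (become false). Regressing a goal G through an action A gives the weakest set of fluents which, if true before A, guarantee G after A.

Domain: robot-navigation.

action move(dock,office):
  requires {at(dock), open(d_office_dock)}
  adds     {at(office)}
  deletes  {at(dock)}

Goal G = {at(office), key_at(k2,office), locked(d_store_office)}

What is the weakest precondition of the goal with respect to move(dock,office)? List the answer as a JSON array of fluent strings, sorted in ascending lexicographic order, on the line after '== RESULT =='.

Regress:
  G ∩ del = {}  (empty — regression defined)
  G \ add = {at(office), key_at(k2,office), locked(d_store_office)} \ {at(office)} = {key_at(k2,office), locked(d_store_office)}
  ∪ pre   = {key_at(k2,office), locked(d_store_office)} ∪ {at(dock), open(d_office_dock)}
          = {at(dock), key_at(k2,office), locked(d_store_office), open(d_office_dock)}

== RESULT ==
["at(dock)", "key_at(k2,office)", "locked(d_store_office)", "open(d_office_dock)"]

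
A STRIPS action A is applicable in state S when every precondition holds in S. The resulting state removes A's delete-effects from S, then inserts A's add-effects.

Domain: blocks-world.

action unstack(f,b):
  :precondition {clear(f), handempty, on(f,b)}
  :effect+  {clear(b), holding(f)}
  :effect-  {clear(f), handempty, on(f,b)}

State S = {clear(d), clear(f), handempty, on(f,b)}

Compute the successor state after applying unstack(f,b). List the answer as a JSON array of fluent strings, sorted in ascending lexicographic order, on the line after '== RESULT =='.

Progress:
  pre ⊆ S: {clear(f), handempty, on(f,b)} ⊆ S  — applicable
  S \ del = {clear(d)}
  ∪ add   = {clear(b), clear(d), holding(f)}

== RESULT ==
["clear(b)", "clear(d)", "holding(f)"]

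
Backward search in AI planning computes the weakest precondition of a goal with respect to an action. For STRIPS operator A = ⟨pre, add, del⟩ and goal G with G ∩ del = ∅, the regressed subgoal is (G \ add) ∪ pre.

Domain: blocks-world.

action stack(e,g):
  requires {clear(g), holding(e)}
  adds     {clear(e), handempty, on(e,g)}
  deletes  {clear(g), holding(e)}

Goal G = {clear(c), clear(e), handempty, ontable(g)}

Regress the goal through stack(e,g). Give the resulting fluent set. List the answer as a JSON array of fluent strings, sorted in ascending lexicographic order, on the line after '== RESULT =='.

Compute (G \ add) ∪ pre:
  G ∩ del = {}  (empty — regression defined)
  G \ add = {clear(c), clear(e), handempty, ontable(g)} \ {clear(e), handempty, on(e,g)} = {clear(c), ontable(g)}
  ∪ pre   = {clear(c), ontable(g)} ∪ {clear(g), holding(e)}
          = {clear(c), clear(g), holding(e), ontable(g)}

== RESULT ==
["clear(c)", "clear(g)", "holding(e)", "ontable(g)"]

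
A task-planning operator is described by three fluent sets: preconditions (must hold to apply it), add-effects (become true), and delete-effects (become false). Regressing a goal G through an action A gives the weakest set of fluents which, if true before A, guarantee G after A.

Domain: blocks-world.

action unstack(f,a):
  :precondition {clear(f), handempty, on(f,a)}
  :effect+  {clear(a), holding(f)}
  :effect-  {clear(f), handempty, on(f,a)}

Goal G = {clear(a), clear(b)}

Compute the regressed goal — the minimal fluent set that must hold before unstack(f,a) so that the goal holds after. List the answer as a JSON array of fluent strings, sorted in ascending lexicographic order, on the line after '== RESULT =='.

Compute (G \ add) ∪ pre:
  G ∩ del = {}  (empty — regression defined)
  G \ add = {clear(a), clear(b)} \ {clear(a), holding(f)} = {clear(b)}
  ∪ pre   = {clear(b)} ∪ {clear(f), handempty, on(f,a)}
          = {clear(b), clear(f), handempty, on(f,a)}

== RESULT ==
["clear(b)", "clear(f)", "handempty", "on(f,a)"]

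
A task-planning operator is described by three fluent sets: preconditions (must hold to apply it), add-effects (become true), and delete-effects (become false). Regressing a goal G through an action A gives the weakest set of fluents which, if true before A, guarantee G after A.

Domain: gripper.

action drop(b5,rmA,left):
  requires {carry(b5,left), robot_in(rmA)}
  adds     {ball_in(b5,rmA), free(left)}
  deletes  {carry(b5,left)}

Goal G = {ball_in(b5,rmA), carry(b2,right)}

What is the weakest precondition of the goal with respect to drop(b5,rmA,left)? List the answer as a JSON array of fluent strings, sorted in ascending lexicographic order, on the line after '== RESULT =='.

Regress:
  G ∩ del = {}  (empty — regression defined)
  G \ add = {ball_in(b5,rmA), carry(b2,right)} \ {ball_in(b5,rmA), free(left)} = {carry(b2,right)}
  ∪ pre   = {carry(b2,right)} ∪ {carry(b5,left), robot_in(rmA)}
          = {carry(b2,right), carry(b5,left), robot_in(rmA)}

== RESULT ==
["carry(b2,right)", "carry(b5,left)", "robot_in(rmA)"]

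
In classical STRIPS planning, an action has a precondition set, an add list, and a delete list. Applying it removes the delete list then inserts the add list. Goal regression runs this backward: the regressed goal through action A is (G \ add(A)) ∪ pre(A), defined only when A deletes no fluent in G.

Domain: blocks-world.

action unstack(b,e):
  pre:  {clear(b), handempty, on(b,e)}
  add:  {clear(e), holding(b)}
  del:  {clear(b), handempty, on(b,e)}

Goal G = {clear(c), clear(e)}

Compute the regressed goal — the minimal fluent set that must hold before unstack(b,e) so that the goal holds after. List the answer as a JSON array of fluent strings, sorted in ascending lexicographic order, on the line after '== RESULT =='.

Regress:
  G ∩ del = {}  (empty — regression defined)
  G \ add = {clear(c), clear(e)} \ {clear(e), holding(b)} = {clear(c)}
  ∪ pre   = {clear(c)} ∪ {clear(b), handempty, on(b,e)}
          = {clear(b), clear(c), handempty, on(b,e)}

== RESULT ==
["clear(b)", "clear(c)", "handempty", "on(b,e)"]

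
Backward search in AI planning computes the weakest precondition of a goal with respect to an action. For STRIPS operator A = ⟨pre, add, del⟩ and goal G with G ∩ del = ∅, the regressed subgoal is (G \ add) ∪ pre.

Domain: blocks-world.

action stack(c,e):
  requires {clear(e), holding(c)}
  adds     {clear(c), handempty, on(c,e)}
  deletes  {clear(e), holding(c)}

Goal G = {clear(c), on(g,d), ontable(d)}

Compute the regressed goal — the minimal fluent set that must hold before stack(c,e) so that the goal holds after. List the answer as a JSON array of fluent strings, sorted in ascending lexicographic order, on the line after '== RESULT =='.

Regress:
  G ∩ del = {}  (empty — regression defined)
  G \ add = {clear(c), on(g,d), ontable(d)} \ {clear(c), handempty, on(c,e)} = {on(g,d), ontable(d)}
  ∪ pre   = {on(g,d), ontable(d)} ∪ {clear(e), holding(c)}
          = {clear(e), holding(c), on(g,d), ontable(d)}

== RESULT ==
["clear(e)", "holding(c)", "on(g,d)", "ontable(d)"]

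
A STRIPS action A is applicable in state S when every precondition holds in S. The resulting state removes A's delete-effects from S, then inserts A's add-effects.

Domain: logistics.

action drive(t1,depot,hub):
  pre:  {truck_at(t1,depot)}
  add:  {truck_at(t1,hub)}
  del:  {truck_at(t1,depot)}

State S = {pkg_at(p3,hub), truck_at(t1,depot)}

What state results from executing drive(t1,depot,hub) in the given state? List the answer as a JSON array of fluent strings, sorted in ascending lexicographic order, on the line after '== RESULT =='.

Compute (S \ del) ∪ add:
  pre ⊆ S: {truck_at(t1,depot)} ⊆ S  — applicable
  S \ del = {pkg_at(p3,hub)}
  ∪ add   = {pkg_at(p3,hub), truck_at(t1,hub)}

== RESULT ==
["pkg_at(p3,hub)", "truck_at(t1,hub)"]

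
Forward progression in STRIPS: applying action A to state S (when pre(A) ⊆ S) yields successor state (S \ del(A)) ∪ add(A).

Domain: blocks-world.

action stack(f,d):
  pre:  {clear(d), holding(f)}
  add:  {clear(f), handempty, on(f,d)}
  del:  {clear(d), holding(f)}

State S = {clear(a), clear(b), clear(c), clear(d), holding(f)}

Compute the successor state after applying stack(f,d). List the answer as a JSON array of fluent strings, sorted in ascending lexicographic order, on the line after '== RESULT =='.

Progress:
  pre ⊆ S: {clear(d), holding(f)} ⊆ S  — applicable
  S \ del = {clear(a), clear(b), clear(c)}
  ∪ add   = {clear(a), clear(b), clear(c), clear(f), handempty, on(f,d)}

== RESULT ==
["clear(a)", "clear(b)", "clear(c)", "clear(f)", "handempty", "on(f,d)"]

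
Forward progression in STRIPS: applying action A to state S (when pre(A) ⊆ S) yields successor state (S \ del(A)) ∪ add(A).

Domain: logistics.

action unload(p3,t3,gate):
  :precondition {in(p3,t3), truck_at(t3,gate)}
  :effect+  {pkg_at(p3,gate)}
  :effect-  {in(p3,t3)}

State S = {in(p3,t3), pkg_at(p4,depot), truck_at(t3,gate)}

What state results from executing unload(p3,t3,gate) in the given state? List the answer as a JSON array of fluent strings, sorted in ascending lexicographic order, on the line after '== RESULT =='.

Progress:
  pre ⊆ S: {in(p3,t3), truck_at(t3,gate)} ⊆ S  — applicable
  S \ del = {pkg_at(p4,depot), truck_at(t3,gate)}
  ∪ add   = {pkg_at(p3,gate), pkg_at(p4,depot), truck_at(t3,gate)}

== RESULT ==
["pkg_at(p3,gate)", "pkg_at(p4,depot)", "truck_at(t3,gate)"]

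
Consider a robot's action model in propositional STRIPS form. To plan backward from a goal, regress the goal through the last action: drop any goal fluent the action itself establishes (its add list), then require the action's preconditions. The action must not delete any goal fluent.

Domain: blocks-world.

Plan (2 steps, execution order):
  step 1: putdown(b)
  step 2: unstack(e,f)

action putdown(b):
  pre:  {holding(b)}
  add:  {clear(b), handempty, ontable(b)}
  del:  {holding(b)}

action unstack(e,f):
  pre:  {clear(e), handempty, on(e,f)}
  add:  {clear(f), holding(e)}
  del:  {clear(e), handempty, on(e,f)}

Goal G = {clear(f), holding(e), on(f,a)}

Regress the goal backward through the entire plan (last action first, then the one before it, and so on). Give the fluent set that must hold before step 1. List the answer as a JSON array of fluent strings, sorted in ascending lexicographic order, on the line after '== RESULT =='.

Regress step by step:
  through step 2 (unstack(e,f)): drop {clear(f), holding(e)}, keep {on(f,a)}, require {clear(e), handempty, on(e,f)}
    → {clear(e), handempty, on(e,f), on(f,a)}
  through step 1 (putdown(b)): drop {handempty}, keep {clear(e), on(e,f), on(f,a)}, require {holding(b)}
    → {clear(e), holding(b), on(e,f), on(f,a)}

== RESULT ==
["clear(e)", "holding(b)", "on(e,f)", "on(f,a)"]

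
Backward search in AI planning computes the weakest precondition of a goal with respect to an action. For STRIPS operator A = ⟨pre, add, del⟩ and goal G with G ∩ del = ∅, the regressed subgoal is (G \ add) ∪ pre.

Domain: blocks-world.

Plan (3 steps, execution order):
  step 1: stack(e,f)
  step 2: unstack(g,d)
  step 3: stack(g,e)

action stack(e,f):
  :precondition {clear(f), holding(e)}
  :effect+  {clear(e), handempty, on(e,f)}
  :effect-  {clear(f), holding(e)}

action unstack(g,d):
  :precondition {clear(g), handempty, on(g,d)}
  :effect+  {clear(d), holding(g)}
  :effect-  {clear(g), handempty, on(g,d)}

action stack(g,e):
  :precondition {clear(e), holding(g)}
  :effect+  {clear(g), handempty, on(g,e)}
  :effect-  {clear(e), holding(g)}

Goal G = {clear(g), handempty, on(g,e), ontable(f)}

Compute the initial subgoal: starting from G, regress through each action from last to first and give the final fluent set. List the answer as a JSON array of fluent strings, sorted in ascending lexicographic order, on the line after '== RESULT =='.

Regress step by step:
  through step 3 (stack(g,e)): drop {clear(g), handempty, on(g,e)}, keep {ontable(f)}, require {clear(e), holding(g)}
    → {clear(e), holding(g), ontable(f)}
  through step 2 (unstack(g,d)): drop {holding(g)}, keep {clear(e), ontable(f)}, require {clear(g), handempty, on(g,d)}
    → {clear(e), clear(g), handempty, on(g,d), ontable(f)}
  through step 1 (stack(e,f)): drop {clear(e), handempty}, keep {clear(g), on(g,d), ontable(f)}, require {clear(f), holding(e)}
    → {clear(f), clear(g), holding(e), on(g,d), ontable(f)}

== RESULT ==
["clear(f)", "clear(g)", "holding(e)", "on(g,d)", "ontable(f)"]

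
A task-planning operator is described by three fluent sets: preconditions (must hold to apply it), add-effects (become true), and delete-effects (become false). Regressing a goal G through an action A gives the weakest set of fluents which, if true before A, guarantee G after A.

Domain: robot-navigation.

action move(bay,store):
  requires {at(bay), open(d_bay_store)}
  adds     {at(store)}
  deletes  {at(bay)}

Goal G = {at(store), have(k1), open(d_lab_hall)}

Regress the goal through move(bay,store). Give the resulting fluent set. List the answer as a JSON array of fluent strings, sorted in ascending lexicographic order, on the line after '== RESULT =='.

Compute (G \ add) ∪ pre:
  G ∩ del = {}  (empty — regression defined)
  G \ add = {at(store), have(k1), open(d_lab_hall)} \ {at(store)} = {have(k1), open(d_lab_hall)}
  ∪ pre   = {have(k1), open(d_lab_hall)} ∪ {at(bay), open(d_bay_store)}
          = {at(bay), have(k1), open(d_bay_store), open(d_lab_hall)}

== RESULT ==
["at(bay)", "have(k1)", "open(d_bay_store)", "open(d_lab_hall)"]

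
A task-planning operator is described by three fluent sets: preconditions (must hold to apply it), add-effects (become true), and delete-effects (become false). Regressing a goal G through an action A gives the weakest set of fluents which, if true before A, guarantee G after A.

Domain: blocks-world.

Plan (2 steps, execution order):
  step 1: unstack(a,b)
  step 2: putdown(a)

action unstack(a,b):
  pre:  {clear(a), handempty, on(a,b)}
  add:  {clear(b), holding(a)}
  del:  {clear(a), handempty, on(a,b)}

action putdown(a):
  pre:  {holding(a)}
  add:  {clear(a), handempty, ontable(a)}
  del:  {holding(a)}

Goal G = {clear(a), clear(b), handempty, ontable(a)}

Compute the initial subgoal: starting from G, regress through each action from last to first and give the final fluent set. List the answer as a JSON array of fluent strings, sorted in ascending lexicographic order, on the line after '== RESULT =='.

Work backward from the goal:
  through step 2 (putdown(a)): drop {clear(a), handempty, ontable(a)}, keep {clear(b)}, require {holding(a)}
    → {clear(b), holding(a)}
  through step 1 (unstack(a,b)): drop {clear(b), holding(a)}, keep {}, require {clear(a), handempty, on(a,b)}
    → {clear(a), handempty, on(a,b)}

== RESULT ==
["clear(a)", "handempty", "on(a,b)"]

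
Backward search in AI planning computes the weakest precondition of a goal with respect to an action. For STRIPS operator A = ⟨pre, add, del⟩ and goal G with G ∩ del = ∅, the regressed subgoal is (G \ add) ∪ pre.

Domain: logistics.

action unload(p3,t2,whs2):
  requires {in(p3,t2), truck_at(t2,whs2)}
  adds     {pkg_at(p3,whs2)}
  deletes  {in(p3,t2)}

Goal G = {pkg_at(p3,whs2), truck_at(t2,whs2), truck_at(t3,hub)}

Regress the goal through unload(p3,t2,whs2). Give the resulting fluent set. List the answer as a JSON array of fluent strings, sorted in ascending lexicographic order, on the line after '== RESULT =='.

Regress:
  G ∩ del = {}  (empty — regression defined)
  G \ add = {pkg_at(p3,whs2), truck_at(t2,whs2), truck_at(t3,hub)} \ {pkg_at(p3,whs2)} = {truck_at(t2,whs2), truck_at(t3,hub)}
  ∪ pre   = {truck_at(t2,whs2), truck_at(t3,hub)} ∪ {in(p3,t2), truck_at(t2,whs2)}
          = {in(p3,t2), truck_at(t2,whs2), truck_at(t3,hub)}

== RESULT ==
["in(p3,t2)", "truck_at(t2,whs2)", "truck_at(t3,hub)"]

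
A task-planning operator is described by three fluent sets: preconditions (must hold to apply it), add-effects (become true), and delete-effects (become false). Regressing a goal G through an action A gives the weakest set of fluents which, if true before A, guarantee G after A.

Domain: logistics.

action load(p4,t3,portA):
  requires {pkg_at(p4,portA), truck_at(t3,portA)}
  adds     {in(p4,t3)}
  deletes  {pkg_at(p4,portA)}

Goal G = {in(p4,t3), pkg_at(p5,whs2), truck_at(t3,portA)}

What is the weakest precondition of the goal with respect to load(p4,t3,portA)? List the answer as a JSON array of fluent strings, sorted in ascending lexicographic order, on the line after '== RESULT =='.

Regress:
  G ∩ del = {}  (empty — regression defined)
  G \ add = {in(p4,t3), pkg_at(p5,whs2), truck_at(t3,portA)} \ {in(p4,t3)} = {pkg_at(p5,whs2), truck_at(t3,portA)}
  ∪ pre   = {pkg_at(p5,whs2), truck_at(t3,portA)} ∪ {pkg_at(p4,portA), truck_at(t3,portA)}
          = {pkg_at(p4,portA), pkg_at(p5,whs2), truck_at(t3,portA)}

== RESULT ==
["pkg_at(p4,portA)", "pkg_at(p5,whs2)", "truck_at(t3,portA)"]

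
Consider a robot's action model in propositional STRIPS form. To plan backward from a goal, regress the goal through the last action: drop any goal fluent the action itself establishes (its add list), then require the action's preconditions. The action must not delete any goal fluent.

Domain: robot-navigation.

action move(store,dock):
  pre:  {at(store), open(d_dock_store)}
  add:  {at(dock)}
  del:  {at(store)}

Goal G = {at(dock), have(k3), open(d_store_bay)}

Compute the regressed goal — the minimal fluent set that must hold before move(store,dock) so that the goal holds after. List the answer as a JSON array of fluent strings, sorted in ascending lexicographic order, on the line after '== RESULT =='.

Regress:
  G ∩ del = {}  (empty — regression defined)
  G \ add = {at(dock), have(k3), open(d_store_bay)} \ {at(dock)} = {have(k3), open(d_store_bay)}
  ∪ pre   = {have(k3), open(d_store_bay)} ∪ {at(store), open(d_dock_store)}
          = {at(store), have(k3), open(d_dock_store), open(d_store_bay)}

== RESULT ==
["at(store)", "have(k3)", "open(d_dock_store)", "open(d_store_bay)"]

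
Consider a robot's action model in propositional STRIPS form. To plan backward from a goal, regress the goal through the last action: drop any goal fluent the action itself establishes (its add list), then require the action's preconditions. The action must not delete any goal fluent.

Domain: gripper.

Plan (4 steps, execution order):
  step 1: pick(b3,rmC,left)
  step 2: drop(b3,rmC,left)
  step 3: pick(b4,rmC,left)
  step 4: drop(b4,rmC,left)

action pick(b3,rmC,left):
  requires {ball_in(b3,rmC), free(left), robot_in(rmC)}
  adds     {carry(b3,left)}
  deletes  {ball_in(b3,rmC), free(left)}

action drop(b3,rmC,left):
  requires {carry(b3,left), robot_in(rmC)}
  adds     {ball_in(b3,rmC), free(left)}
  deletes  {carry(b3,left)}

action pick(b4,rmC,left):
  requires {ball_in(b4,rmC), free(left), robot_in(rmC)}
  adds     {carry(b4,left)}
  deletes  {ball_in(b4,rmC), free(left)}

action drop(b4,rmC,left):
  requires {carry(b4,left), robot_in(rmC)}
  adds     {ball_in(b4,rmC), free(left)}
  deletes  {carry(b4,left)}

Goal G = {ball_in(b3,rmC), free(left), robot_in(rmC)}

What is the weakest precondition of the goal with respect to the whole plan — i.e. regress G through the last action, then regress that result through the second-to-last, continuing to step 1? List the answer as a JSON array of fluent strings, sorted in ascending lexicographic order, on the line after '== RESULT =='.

Work backward from the goal:
  through step 4 (drop(b4,rmC,left)): drop {free(left)}, keep {ball_in(b3,rmC), robot_in(rmC)}, require {carry(b4,left), robot_in(rmC)}
    → {ball_in(b3,rmC), carry(b4,left), robot_in(rmC)}
  through step 3 (pick(b4,rmC,left)): drop {carry(b4,left)}, keep {ball_in(b3,rmC), robot_in(rmC)}, require {ball_in(b4,rmC), free(left), robot_in(rmC)}
    → {ball_in(b3,rmC), ball_in(b4,rmC), free(left), robot_in(rmC)}
  through step 2 (drop(b3,rmC,left)): drop {ball_in(b3,rmC), free(left)}, keep {ball_in(b4,rmC), robot_in(rmC)}, require {carry(b3,left), robot_in(rmC)}
    → {ball_in(b4,rmC), carry(b3,left), robot_in(rmC)}
  through step 1 (pick(b3,rmC,left)): drop {carry(b3,left)}, keep {ball_in(b4,rmC), robot_in(rmC)}, require {ball_in(b3,rmC), free(left), robot_in(rmC)}
    → {ball_in(b3,rmC), ball_in(b4,rmC), free(left), robot_in(rmC)}

== RESULT ==
["ball_in(b3,rmC)", "ball_in(b4,rmC)", "free(left)", "robot_in(rmC)"]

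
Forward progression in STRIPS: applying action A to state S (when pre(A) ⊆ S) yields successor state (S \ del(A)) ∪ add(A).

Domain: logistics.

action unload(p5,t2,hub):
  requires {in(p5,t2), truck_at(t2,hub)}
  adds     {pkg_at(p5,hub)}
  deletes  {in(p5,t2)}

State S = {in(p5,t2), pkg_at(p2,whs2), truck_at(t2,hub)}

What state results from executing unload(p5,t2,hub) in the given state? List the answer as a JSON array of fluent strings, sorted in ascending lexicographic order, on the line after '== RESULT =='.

Progress:
  pre ⊆ S: {in(p5,t2), truck_at(t2,hub)} ⊆ S  — applicable
  S \ del = {pkg_at(p2,whs2), truck_at(t2,hub)}
  ∪ add   = {pkg_at(p2,whs2), pkg_at(p5,hub), truck_at(t2,hub)}

== RESULT ==
["pkg_at(p2,whs2)", "pkg_at(p5,hub)", "truck_at(t2,hub)"]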